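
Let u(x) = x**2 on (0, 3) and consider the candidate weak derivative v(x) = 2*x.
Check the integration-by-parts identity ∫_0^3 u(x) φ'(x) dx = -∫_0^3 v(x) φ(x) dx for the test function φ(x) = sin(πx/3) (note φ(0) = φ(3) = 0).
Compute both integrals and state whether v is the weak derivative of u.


LHS = -18/π, RHS = -18/π. Yes, v = u' weakly.

u(x) = x**2, classical derivative u'(x) = 2*x.
φ(x) = sin(πx/3), so φ'(x) = π*cos(π*x/3)/3.
Note φ(0) = φ(3) = 0, so the boundary term u·φ vanishes.
LHS = ∫_0^3 u(x) φ'(x) dx = ∫_0^3 (π*x^2*cos(π*x/3)/3) dx. Term by term:
  ∫_0^3 π*x^2*cos(π*x/3)/3 dx = -18/π.
So LHS = -18/π.
∫_0^3 v(x) φ(x) dx = ∫_0^3 (2*x*sin(π*x/3)) dx. Term by term:
  ∫_0^3 2*x*sin(π*x/3) dx = 18/π.
So RHS = -∫_0^3 v(x) φ(x) dx = -18/π.
LHS = RHS, so the identity holds for this test φ.
Moreover u is smooth here and v(x) = u'(x) = 2*x pointwise, so the identity holds for every test function. Hence v is the weak derivative of u.


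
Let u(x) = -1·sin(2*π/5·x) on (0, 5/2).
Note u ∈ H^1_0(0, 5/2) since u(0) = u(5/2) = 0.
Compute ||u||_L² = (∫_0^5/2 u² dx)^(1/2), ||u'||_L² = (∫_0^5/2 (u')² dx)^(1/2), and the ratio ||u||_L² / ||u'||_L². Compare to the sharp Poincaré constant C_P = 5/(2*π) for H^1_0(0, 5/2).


||u||_L² / ||u'||_L² = 5/(2*π) = C_P.

u(x) = -1·sin(2*π/5·x), so u'(x) = -2*π*cos(2*π*x/5)/5.
Writing u(x) = A·sin(kπx/L) with A = -1 and k = 1, use ∫_0^L sin²(kπx/L) dx = L/2 and ∫_0^L cos²(kπx/L) dx = L/2.
u² = 1·sin²(2*π/5·x) and (u')² = 4*π^2/25·cos²(2*π/5·x), and each of sin², cos² integrates to L/2 = 5/4 over (0, 5/2).
∫_0^5/2 u² dx = 5/4, so ||u||_L² = sqrt(5)/2.
∫_0^5/2 (u')² dx = π^2/5, so ||u'||_L² = sqrt(5)*π/5.
Ratio ||u||_L² / ||u'||_L² = 5/(2*π).
Sharp Poincaré constant on H^1_0(0, 5/2) is C_P = L/π = 5/(2*π), achieved by sin(2*π/5·x).
This is the k = 1 eigenfunction (up to amplitude), so the ratio equals the sharp Poincaré constant exactly.


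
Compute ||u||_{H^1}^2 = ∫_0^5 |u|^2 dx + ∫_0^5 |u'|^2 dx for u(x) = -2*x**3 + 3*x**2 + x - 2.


||u||_{H^1}^2 = 1286125/42

The H^1 norm (squared) on an interval (0, L) is
  ||u||_{H^1}^2 = ∫_0^L u(x)^2 dx + ∫_0^L u'(x)^2 dx.
Compute u'(x) = -6*x**2 + 6*x + 1.
Then u(x)^2 = 4*x**6 - 12*x**5 + 5*x**4 + 14*x**3 - 11*x**2 - 4*x + 4 and u'(x)^2 = 36*x**4 - 72*x**3 + 24*x**2 + 12*x + 1.
Integrate each monomial from 0 to 5 using ∫_0^5 c·x^n dx = c·5^(n+1)/(n+1):
  ∫_0^5 u(x)^2 dx = ∫_0^5 (4*x^6 - 12*x^5 + 5*x^4 + 14*x^3 - 11*x^2 - 4*x + 4) dx. Term by term:
    ∫_0^5 4*x^6 dx = 312500/7;  ∫_0^5 -12*x^5 dx = -31250;  ∫_0^5 5*x^4 dx = 3125;
    ∫_0^5 14*x^3 dx = 4375/2;  ∫_0^5 -11*x^2 dx = -1375/3;  ∫_0^5 -4*x dx = -50;
    ∫_0^5 4 dx = 20.
  Sum: 312500/7 − 31250 + 3125 + 4375/2 − 1375/3 − 50 + 20 = 765115/42.
  ∫_0^5 u'(x)^2 dx = ∫_0^5 (36*x^4 - 72*x^3 + 24*x^2 + 12*x + 1) dx. Term by term:
    ∫_0^5 36*x^4 dx = 22500;  ∫_0^5 -72*x^3 dx = -11250;  ∫_0^5 24*x^2 dx = 1000;
    ∫_0^5 12*x dx = 150;  ∫_0^5 1 dx = 5.
  Sum: 22500 − 11250 + 1000 + 150 + 5 = 12405.
Adding: ||u||_{H^1}^2 = 765115/42 + 12405 = 1286125/42.


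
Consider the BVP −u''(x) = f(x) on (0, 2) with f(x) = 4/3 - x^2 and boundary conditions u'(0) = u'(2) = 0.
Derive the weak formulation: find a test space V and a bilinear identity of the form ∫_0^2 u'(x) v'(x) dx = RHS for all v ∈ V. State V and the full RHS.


V = H^1(0, 2) (no boundary constraint on v; u is determined up to an additive constant); weak form: ∫_0^2 u'v' dx = ∫_0^2 (4/3 - x^2) v dx for all v ∈ V.

Multiply both sides by a test function v and integrate from 0 to 2:
  ∫_0^2 −u''(x) v(x) dx = ∫_0^2 f(x) v(x) dx.
Integrate the LHS by parts once:
  ∫_0^2 −u'' v dx = −[u'(x) v(x)]_0^2 + ∫_0^2 u'(x) v'(x) dx.
Thus ∫_0^2 u'(x) v'(x) dx = ∫_0^2 f(x) v(x) dx + [u'(x) v(x)]_0^2.
Choose V so that boundary terms are either known or forced to vanish.
u has homogeneous Neumann: u'(0) = u'(2) = 0. So [u' v]_0^2 = 0·v(2) − 0·v(0) = 0 for any v; take V = H^1(0, 2).
Weak formulation: find u (satisfying any essential BC) such that ∫_0^2 u'(x) v'(x) dx = ∫_0^2 f v dx for all v ∈ V (homogeneous Neumann, so boundary terms vanish).
Substituting f(x) = 4/3 - x^2, the right-hand side is ∫_0^2 (4/3 - x^2) v dx.
Compatibility check (pure Neumann): taking v ≡ 1 ∈ V gives 0 = ∫_0^2 f dx + (0) − (0), i.e. ∫_0^2 f dx must equal u'(0) − u'(2) = 0. Indeed ∫_0^2 (4/3 - x^2) dx = 0, so the data are compatible. The solution is then unique only up to an additive constant (fix it e.g. by requiring ∫_0^2 u dx = 0).


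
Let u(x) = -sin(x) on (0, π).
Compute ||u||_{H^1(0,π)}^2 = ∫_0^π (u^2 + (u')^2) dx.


||u||_{H^1(0,π)}^2 = π

u'(x) = -cos(x).
Expand u² and (u')² and integrate term by term on (0, π), using: for integers n ≥ 1, ∫_0^π sin²(nx) dx = ∫_0^π cos²(nx) dx = π/2; for n ≠ n', ∫_0^π sin(nx)sin(n'x) dx = ∫_0^π cos(nx)cos(n'x) dx = 0; and by product-to-sum, ∫_0^π sin(nx)cos(n'x) dx = ½∫_0^π [sin((n+n')x) + sin((n−n')x)] dx, which is 0 when n+n' is even and 2n/(n²−n'²) when n+n' is odd (it need not vanish on (0, π)).
  u² squared terms: (-1)²·∫sin(x)² dx = 1·π/2 = π/2.
  So ∫_0^π u² dx = π/2.
  (u')² squared terms: (-1)²·∫cos(x)² dx = 1·π/2 = π/2.
  So ∫_0^π (u')² dx = π/2.
||u||_{H^1}^2 = (π/2) + (π/2) = π.


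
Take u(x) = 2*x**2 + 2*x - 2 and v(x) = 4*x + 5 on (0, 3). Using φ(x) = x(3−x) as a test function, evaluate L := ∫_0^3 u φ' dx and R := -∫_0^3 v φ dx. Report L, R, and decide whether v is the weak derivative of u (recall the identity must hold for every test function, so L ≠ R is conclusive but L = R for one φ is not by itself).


LHS = -36, RHS = -99/2. No, v is not the weak derivative of u.

u(x) = 2*x**2 + 2*x - 2, classical derivative u'(x) = 4*x + 2.
φ(x) = x(3−x), so φ'(x) = 3 - 2*x.
Note φ(0) = φ(3) = 0, so the boundary term u·φ vanishes.
LHS = ∫_0^3 u(x) φ'(x) dx = ∫_0^3 (-4*x^3 + 2*x^2 + 10*x - 6) dx. Term by term:
  ∫_0^3 -4*x^3 dx = -81;  ∫_0^3 2*x^2 dx = 18;  ∫_0^3 10*x dx = 45;
  ∫_0^3 -6 dx = -18.
Sum: -81 + 18 + 45 − 18 = -36.
So LHS = -36.
∫_0^3 v(x) φ(x) dx = ∫_0^3 (-4*x^3 + 7*x^2 + 15*x) dx. Term by term:
  ∫_0^3 -4*x^3 dx = -81;  ∫_0^3 7*x^2 dx = 63;  ∫_0^3 15*x dx = 135/2.
Sum: -81 + 63 + 135/2 = 99/2.
So RHS = -∫_0^3 v(x) φ(x) dx = -99/2.
LHS − RHS = 27/2 ≠ 0, so the identity fails.
(For a valid weak derivative the identity must hold for EVERY test function, in particular this one. The failure shows v is NOT the weak derivative of u.)
Correct weak derivative would be u'(x) = 4*x + 2.


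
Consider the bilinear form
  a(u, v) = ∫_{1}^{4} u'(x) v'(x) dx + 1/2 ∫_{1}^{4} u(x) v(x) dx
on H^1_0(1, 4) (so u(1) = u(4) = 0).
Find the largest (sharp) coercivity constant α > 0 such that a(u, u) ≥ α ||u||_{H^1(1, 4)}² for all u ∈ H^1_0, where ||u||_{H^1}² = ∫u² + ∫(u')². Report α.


α = (9/2 + π^2)/(9 + π^2)

Coercivity of a(·,·) on H^1_0(1, 4) means a(u, u) ≥ α ||u||_{H^1}² for every u ∈ H^1_0.
The interval has length L = 3, and Poincaré/coercivity depend only on L. Here a(u, u) = ∫(u')² + (1/2)·∫u².
Here 0 < c = 1/2 < 1. The condition a(u,u) ≥ α||u||_{H^1}² reads (1−α)∫(u')² ≥ (α−c)∫u². Any admissible α is ≤ 1 (rapidly oscillating u have ∫u²/∫(u')² → 0), and α = 1 would force 0 ≥ (1−c)∫u², impossible since c < 1; so 1−α > 0. By the sharp Poincaré inequality on H^1_0 of an interval of length L, ∫(u')² ≥ (π/L)²∫u² with equality for the first sine mode sin(π(x−x₀)/L) (x₀ the left endpoint), so the inequality holds for all u iff (1−α)(π/L)² ≥ α − c, i.e. α ≤ ((π/L)² + c)/((π/L)² + 1) = (1 + c(L/π)²)/(1 + (L/π)²). With (π/L)² = π^2/9 and c = 1/2, the largest admissible constant is α = ((π/L)² + c)/((π/L)² + 1).
Simplifying, α = (9/2 + π^2)/(9 + π^2).


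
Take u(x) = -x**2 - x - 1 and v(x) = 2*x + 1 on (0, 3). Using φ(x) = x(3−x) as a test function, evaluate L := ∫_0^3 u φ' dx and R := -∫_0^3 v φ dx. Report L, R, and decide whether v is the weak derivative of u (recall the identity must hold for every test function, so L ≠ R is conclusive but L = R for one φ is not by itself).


LHS = 18, RHS = -18. No, v is not the weak derivative of u.

u(x) = -x**2 - x - 1, classical derivative u'(x) = -2*x - 1.
φ(x) = x(3−x), so φ'(x) = 3 - 2*x.
Note φ(0) = φ(3) = 0, so the boundary term u·φ vanishes.
LHS = ∫_0^3 u(x) φ'(x) dx = ∫_0^3 (2*x^3 - x^2 - x - 3) dx. Term by term:
  ∫_0^3 2*x^3 dx = 81/2;  ∫_0^3 -x^2 dx = -9;  ∫_0^3 -x dx = -9/2;
  ∫_0^3 -3 dx = -9.
Sum: 81/2 − 9 − 9/2 − 9 = 18.
So LHS = 18.
∫_0^3 v(x) φ(x) dx = ∫_0^3 (-2*x^3 + 5*x^2 + 3*x) dx. Term by term:
  ∫_0^3 -2*x^3 dx = -81/2;  ∫_0^3 5*x^2 dx = 45;  ∫_0^3 3*x dx = 27/2.
Sum: -81/2 + 45 + 27/2 = 18.
So RHS = -∫_0^3 v(x) φ(x) dx = -18.
LHS − RHS = 36 ≠ 0, so the identity fails.
(For a valid weak derivative the identity must hold for EVERY test function, in particular this one. The failure shows v is NOT the weak derivative of u.)
Correct weak derivative would be u'(x) = -2*x - 1.


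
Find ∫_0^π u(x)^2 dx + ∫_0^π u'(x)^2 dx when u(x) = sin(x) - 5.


||u||_{H^1(0,π)}^2 = -20 + 26*π

u'(x) = cos(x).
Expand u² and (u')² and integrate term by term on (0, π), using: for integers n ≥ 1, ∫_0^π sin²(nx) dx = ∫_0^π cos²(nx) dx = π/2; for n ≠ n', ∫_0^π sin(nx)sin(n'x) dx = ∫_0^π cos(nx)cos(n'x) dx = 0; and by product-to-sum, ∫_0^π sin(nx)cos(n'x) dx = ½∫_0^π [sin((n+n')x) + sin((n−n')x)] dx, which is 0 when n+n' is even and 2n/(n²−n'²) when n+n' is odd (it need not vanish on (0, π)). For the constant mode: ∫_0^π 1 dx = π, ∫_0^π cos(nx) dx = 0, ∫_0^π sin(nx) dx = (1−(−1)^n)/n.
  u² squared terms: (-5)²·∫1 dx = 25·π = 25*π;  (1)²·∫sin(x)² dx = 1·π/2 = π/2.
  u² cross terms: 2·(-5)·(1)·∫1·sin(x) dx = -10·(2) = -20.
  So ∫_0^π u² dx = 25*π + π/2 − 20 = -20 + 51*π/2.
  (u')² squared terms: (1)²·∫cos(x)² dx = 1·π/2 = π/2.
  So ∫_0^π (u')² dx = π/2.
||u||_{H^1}^2 = (-20 + 51*π/2) + (π/2) = -20 + 26*π.


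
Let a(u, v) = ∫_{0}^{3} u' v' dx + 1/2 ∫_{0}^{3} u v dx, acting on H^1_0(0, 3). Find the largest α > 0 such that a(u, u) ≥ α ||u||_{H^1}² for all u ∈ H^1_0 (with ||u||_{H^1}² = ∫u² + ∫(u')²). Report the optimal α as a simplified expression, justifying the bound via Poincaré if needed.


α = (9/2 + π^2)/(9 + π^2)

Coercivity of a(·,·) on H^1_0(0, 3) means a(u, u) ≥ α ||u||_{H^1}² for every u ∈ H^1_0.
The interval has length L = 3, and Poincaré/coercivity depend only on L. Here a(u, u) = ∫(u')² + (1/2)·∫u².
Here 0 < c = 1/2 < 1. The condition a(u,u) ≥ α||u||_{H^1}² reads (1−α)∫(u')² ≥ (α−c)∫u². Any admissible α is ≤ 1 (rapidly oscillating u have ∫u²/∫(u')² → 0), and α = 1 would force 0 ≥ (1−c)∫u², impossible since c < 1; so 1−α > 0. By the sharp Poincaré inequality on H^1_0 of an interval of length L, ∫(u')² ≥ (π/L)²∫u² with equality for the first sine mode sin(π(x−x₀)/L) (x₀ the left endpoint), so the inequality holds for all u iff (1−α)(π/L)² ≥ α − c, i.e. α ≤ ((π/L)² + c)/((π/L)² + 1) = (1 + c(L/π)²)/(1 + (L/π)²). With (π/L)² = π^2/9 and c = 1/2, the largest admissible constant is α = ((π/L)² + c)/((π/L)² + 1).
Simplifying, α = (9/2 + π^2)/(9 + π^2).


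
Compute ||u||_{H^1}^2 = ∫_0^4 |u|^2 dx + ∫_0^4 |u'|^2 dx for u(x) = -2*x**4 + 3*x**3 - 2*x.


||u||_{H^1}^2 = 35196848/315

The H^1 norm (squared) on an interval (0, L) is
  ||u||_{H^1}^2 = ∫_0^L u(x)^2 dx + ∫_0^L u'(x)^2 dx.
Compute u'(x) = -8*x**3 + 9*x**2 - 2.
Then u(x)^2 = 4*x**8 - 12*x**7 + 9*x**6 + 8*x**5 - 12*x**4 + 4*x**2 and u'(x)^2 = 64*x**6 - 144*x**5 + 81*x**4 + 32*x**3 - 36*x**2 + 4.
Integrate each monomial from 0 to 4 using ∫_0^4 c·x^n dx = c·4^(n+1)/(n+1):
  ∫_0^4 u(x)^2 dx = ∫_0^4 (4*x^8 - 12*x^7 + 9*x^6 + 8*x^5 - 12*x^4 + 4*x^2) dx. Term by term:
    ∫_0^4 4*x^8 dx = 1048576/9;  ∫_0^4 -12*x^7 dx = -98304;  ∫_0^4 9*x^6 dx = 147456/7;
    ∫_0^4 8*x^5 dx = 16384/3;  ∫_0^4 -12*x^4 dx = -12288/5;  ∫_0^4 4*x^2 dx = 256/3.
  Sum: 1048576/9 − 98304 + 147456/7 + 16384/3 − 12288/5 + 256/3 = 13342976/315.
  ∫_0^4 u'(x)^2 dx = ∫_0^4 (64*x^6 - 144*x^5 + 81*x^4 + 32*x^3 - 36*x^2 + 4) dx. Term by term:
    ∫_0^4 64*x^6 dx = 1048576/7;  ∫_0^4 -144*x^5 dx = -98304;  ∫_0^4 81*x^4 dx = 82944/5;
    ∫_0^4 32*x^3 dx = 2048;  ∫_0^4 -36*x^2 dx = -768;  ∫_0^4 4 dx = 16.
  Sum: 1048576/7 − 98304 + 82944/5 + 2048 − 768 + 16 = 2428208/35.
Adding: ||u||_{H^1}^2 = 13342976/315 + 2428208/35 = 35196848/315.


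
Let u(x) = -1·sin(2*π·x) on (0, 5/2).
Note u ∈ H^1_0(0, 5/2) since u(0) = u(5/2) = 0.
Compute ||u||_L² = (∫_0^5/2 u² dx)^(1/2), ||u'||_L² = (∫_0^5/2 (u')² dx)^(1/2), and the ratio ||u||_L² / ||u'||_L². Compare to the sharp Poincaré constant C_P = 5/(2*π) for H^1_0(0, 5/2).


||u||_L² / ||u'||_L² = 1/(2*π) < C_P = 5/(2*π).

u(x) = -1·sin(2*π·x), so u'(x) = -2*π*cos(2*π*x).
Writing u(x) = A·sin(kπx/L) with A = -1 and k = 5, use ∫_0^L sin²(kπx/L) dx = L/2 and ∫_0^L cos²(kπx/L) dx = L/2.
u² = 1·sin²(2*π·x) and (u')² = 4*π^2·cos²(2*π·x), and each of sin², cos² integrates to L/2 = 5/4 over (0, 5/2).
∫_0^5/2 u² dx = 5/4, so ||u||_L² = sqrt(5)/2.
∫_0^5/2 (u')² dx = 5*π^2, so ||u'||_L² = sqrt(5)*π.
Ratio ||u||_L² / ||u'||_L² = 1/(2*π).
Sharp Poincaré constant on H^1_0(0, 5/2) is C_P = L/π = 5/(2*π), achieved by sin(2*π/5·x).
This is the k = 5 harmonic; the ratio L/(kπ) is strictly less than C_P = L/π, consistent with the sharp inequality ||u||_L² ≤ C_P ||u'||_L².


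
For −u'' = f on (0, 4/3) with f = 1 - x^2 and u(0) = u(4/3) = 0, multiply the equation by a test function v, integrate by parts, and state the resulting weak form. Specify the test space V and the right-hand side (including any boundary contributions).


V = H^1_0(0, 4/3) (so v(0) = v(4/3) = 0); weak form: ∫_0^4/3 u'v' dx = ∫_0^4/3 (1 - x^2) v dx for all v ∈ V.

Multiply both sides by a test function v and integrate from 0 to 4/3:
  ∫_0^4/3 −u''(x) v(x) dx = ∫_0^4/3 f(x) v(x) dx.
Integrate the LHS by parts once:
  ∫_0^4/3 −u'' v dx = −[u'(x) v(x)]_0^4/3 + ∫_0^4/3 u'(x) v'(x) dx.
Thus ∫_0^4/3 u'(x) v'(x) dx = ∫_0^4/3 f(x) v(x) dx + [u'(x) v(x)]_0^4/3.
Choose V so that boundary terms are either known or forced to vanish.
u is Dirichlet: u(0) = u(4/3) = 0. Let V = H^1_0(0, 4/3); then v(0) = v(4/3) = 0, and [u' v]_0^4/3 = 0.
Weak formulation: find u (satisfying any essential BC) such that ∫_0^4/3 u'(x) v'(x) dx = ∫_0^4/3 f v dx for all v ∈ V.
Substituting f(x) = 1 - x^2, the right-hand side is ∫_0^4/3 (1 - x^2) v dx.


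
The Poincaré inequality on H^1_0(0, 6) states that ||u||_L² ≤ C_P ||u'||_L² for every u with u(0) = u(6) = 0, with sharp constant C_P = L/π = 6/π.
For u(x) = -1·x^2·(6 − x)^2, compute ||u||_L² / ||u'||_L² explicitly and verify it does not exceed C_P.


||u||_L² / ||u'||_L² = sqrt(3) < C_P = 6/π.

u(x) = -1·x^2·(6 − x)^2, so u'(x) = 4*x*(-x^2 + 9*x - 18).
u(x) = -1·x^2·(6 − x)^2 vanishes at x = 0 and x = 6, so u ∈ H^1_0(0, 6). Differentiate via the product rule and integrate the resulting polynomials term by term.
  ∫_0^6 u² dx = ∫_0^6 (x^8 - 24*x^7 + 216*x^6 - 864*x^5 + 1296*x^4) dx. Term by term:
    ∫_0^6 x^8 dx = 1119744;  ∫_0^6 -24*x^7 dx = -5038848;  ∫_0^6 216*x^6 dx = 60466176/7;
    ∫_0^6 -864*x^5 dx = -6718464;  ∫_0^6 1296*x^4 dx = 10077696/5.
  Sum: 1119744 − 5038848 + 60466176/7 − 6718464 + 10077696/5 = 559872/35.
  ∫_0^6 (u')² dx = ∫_0^6 (16*x^6 - 288*x^5 + 1872*x^4 - 5184*x^3 + 5184*x^2) dx. Term by term:
    ∫_0^6 16*x^6 dx = 4478976/7;  ∫_0^6 -288*x^5 dx = -2239488;  ∫_0^6 1872*x^4 dx = 14556672/5;
    ∫_0^6 -5184*x^3 dx = -1679616;  ∫_0^6 5184*x^2 dx = 373248.
  Sum: 4478976/7 − 2239488 + 14556672/5 − 1679616 + 373248 = 186624/35.
∫_0^6 u² dx = 559872/35, so ||u||_L² = 432*sqrt(105)/35.
∫_0^6 (u')² dx = 186624/35, so ||u'||_L² = 432*sqrt(35)/35.
Ratio ||u||_L² / ||u'||_L² = sqrt(3).
Sharp Poincaré constant on H^1_0(0, 6) is C_P = L/π = 6/π, achieved by sin(π/6·x).
A polynomial bump cannot attain the sharp Poincaré constant (only the first sine eigenfunction does), so the ratio is strictly less than C_P, consistent with ||u||_L² ≤ C_P ||u'||_L².


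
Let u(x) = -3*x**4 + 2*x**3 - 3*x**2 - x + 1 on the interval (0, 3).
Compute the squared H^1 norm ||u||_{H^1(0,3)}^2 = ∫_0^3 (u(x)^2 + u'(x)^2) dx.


||u||_{H^1}^2 = 1807104/35

The H^1 norm (squared) on an interval (0, L) is
  ||u||_{H^1}^2 = ∫_0^L u(x)^2 dx + ∫_0^L u'(x)^2 dx.
Compute u'(x) = -12*x**3 + 6*x**2 - 6*x - 1.
Then u(x)^2 = 9*x**8 - 12*x**7 + 22*x**6 - 6*x**5 - x**4 + 10*x**3 - 5*x**2 - 2*x + 1 and u'(x)^2 = 144*x**6 - 144*x**5 + 180*x**4 - 48*x**3 + 24*x**2 + 12*x + 1.
Integrate each monomial from 0 to 3 using ∫_0^3 c·x^n dx = c·3^(n+1)/(n+1):
  ∫_0^3 u(x)^2 dx = ∫_0^3 (9*x^8 - 12*x^7 + 22*x^6 - 6*x^5 - x^4 + 10*x^3 - 5*x^2 - 2*x + 1) dx. Term by term:
    ∫_0^3 9*x^8 dx = 19683;  ∫_0^3 -12*x^7 dx = -19683/2;  ∫_0^3 22*x^6 dx = 48114/7;
    ∫_0^3 -6*x^5 dx = -729;  ∫_0^3 -x^4 dx = -243/5;  ∫_0^3 10*x^3 dx = 405/2;
    ∫_0^3 -5*x^2 dx = -45;  ∫_0^3 -2*x dx = -9;  ∫_0^3 1 dx = 3.
  Sum: 19683 − 19683/2 + 48114/7 − 729 − 243/5 + 405/2 − 45 − 9 + 3 = 563109/35.
  ∫_0^3 u'(x)^2 dx = ∫_0^3 (144*x^6 - 144*x^5 + 180*x^4 - 48*x^3 + 24*x^2 + 12*x + 1) dx. Term by term:
    ∫_0^3 144*x^6 dx = 314928/7;  ∫_0^3 -144*x^5 dx = -17496;  ∫_0^3 180*x^4 dx = 8748;
    ∫_0^3 -48*x^3 dx = -972;  ∫_0^3 24*x^2 dx = 216;  ∫_0^3 12*x dx = 54;
    ∫_0^3 1 dx = 3.
  Sum: 314928/7 − 17496 + 8748 − 972 + 216 + 54 + 3 = 248799/7.
Adding: ||u||_{H^1}^2 = 563109/35 + 248799/7 = 1807104/35.


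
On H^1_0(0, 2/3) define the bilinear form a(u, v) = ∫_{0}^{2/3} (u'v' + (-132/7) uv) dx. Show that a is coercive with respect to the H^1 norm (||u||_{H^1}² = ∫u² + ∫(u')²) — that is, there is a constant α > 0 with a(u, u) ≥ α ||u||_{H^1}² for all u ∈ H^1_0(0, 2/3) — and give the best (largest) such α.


α = 3*(-176 + 21*π^2)/(7*(4 + 9*π^2))

Coercivity of a(·,·) on H^1_0(0, 2/3) means a(u, u) ≥ α ||u||_{H^1}² for every u ∈ H^1_0.
The interval has length L = 2/3, and Poincaré/coercivity depend only on L. Here a(u, u) = ∫(u')² + (-132/7)·∫u².
Here c = -132/7 < 0 with |c| < (π/L)² = 9*π^2/4, so coercivity still holds. The condition a(u,u) ≥ α||u||_{H^1}² reads (1−α)∫(u')² ≥ (α−c)∫u². Any admissible α is ≤ 1 (rapidly oscillating u have ∫u²/∫(u')² → 0), and α = 1 would force 0 ≥ (1−c)∫u², impossible since c < 1; so 1−α > 0. By the sharp Poincaré inequality on H^1_0 of an interval of length L, ∫(u')² ≥ (π/L)²∫u² with equality for the first sine mode sin(π(x−x₀)/L) (x₀ the left endpoint), so the inequality holds for all u iff (1−α)(π/L)² ≥ α − c, i.e. α ≤ ((π/L)² + c)/((π/L)² + 1) = (1 + c(L/π)²)/(1 + (L/π)²). (Direct route, valid since c ≤ 0: Poincaré gives c∫u² ≥ c(L/π)²∫(u')², so a(u,u) ≥ (1 + c(L/π)²)∫(u')², while ||u||_{H^1}² ≤ (1 + (L/π)²)∫(u')²; dividing yields the same α.) With (π/L)² = 9*π^2/4 and c = -132/7, the largest admissible constant is α = ((π/L)² + c)/((π/L)² + 1).
Simplifying, α = 3*(-176 + 21*π^2)/(7*(4 + 9*π^2)).


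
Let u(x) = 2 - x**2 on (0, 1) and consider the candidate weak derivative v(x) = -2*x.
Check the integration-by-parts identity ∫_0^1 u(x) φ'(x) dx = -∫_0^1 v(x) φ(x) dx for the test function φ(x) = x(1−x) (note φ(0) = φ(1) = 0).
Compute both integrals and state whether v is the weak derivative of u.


LHS = 1/6, RHS = 1/6. Yes, v = u' weakly.

u(x) = 2 - x**2, classical derivative u'(x) = -2*x.
φ(x) = x(1−x), so φ'(x) = 1 - 2*x.
Note φ(0) = φ(1) = 0, so the boundary term u·φ vanishes.
LHS = ∫_0^1 u(x) φ'(x) dx = ∫_0^1 (2*x^3 - x^2 - 4*x + 2) dx. Term by term:
  ∫_0^1 2*x^3 dx = 1/2;  ∫_0^1 -x^2 dx = -1/3;  ∫_0^1 -4*x dx = -2;
  ∫_0^1 2 dx = 2.
Sum: 1/2 − 1/3 − 2 + 2 = 1/6.
So LHS = 1/6.
∫_0^1 v(x) φ(x) dx = ∫_0^1 (2*x^3 - 2*x^2) dx. Term by term:
  ∫_0^1 2*x^3 dx = 1/2;  ∫_0^1 -2*x^2 dx = -2/3.
Sum: 1/2 − 2/3 = -1/6.
So RHS = -∫_0^1 v(x) φ(x) dx = 1/6.
LHS = RHS, so the identity holds for this test φ.
Moreover u is smooth here and v(x) = u'(x) = -2*x pointwise, so the identity holds for every test function. Hence v is the weak derivative of u.


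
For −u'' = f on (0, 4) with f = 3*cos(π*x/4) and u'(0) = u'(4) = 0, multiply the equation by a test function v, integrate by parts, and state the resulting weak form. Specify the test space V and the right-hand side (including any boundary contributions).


V = H^1(0, 4) (no boundary constraint on v; u is determined up to an additive constant); weak form: ∫_0^4 u'v' dx = ∫_0^4 (3*cos(π*x/4)) v dx for all v ∈ V.

Multiply both sides by a test function v and integrate from 0 to 4:
  ∫_0^4 −u''(x) v(x) dx = ∫_0^4 f(x) v(x) dx.
Integrate the LHS by parts once:
  ∫_0^4 −u'' v dx = −[u'(x) v(x)]_0^4 + ∫_0^4 u'(x) v'(x) dx.
Thus ∫_0^4 u'(x) v'(x) dx = ∫_0^4 f(x) v(x) dx + [u'(x) v(x)]_0^4.
Choose V so that boundary terms are either known or forced to vanish.
u has homogeneous Neumann: u'(0) = u'(4) = 0. So [u' v]_0^4 = 0·v(4) − 0·v(0) = 0 for any v; take V = H^1(0, 4).
Weak formulation: find u (satisfying any essential BC) such that ∫_0^4 u'(x) v'(x) dx = ∫_0^4 f v dx for all v ∈ V (homogeneous Neumann, so boundary terms vanish).
Substituting f(x) = 3*cos(π*x/4), the right-hand side is ∫_0^4 (3*cos(π*x/4)) v dx.
Compatibility check (pure Neumann): taking v ≡ 1 ∈ V gives 0 = ∫_0^4 f dx + (0) − (0), i.e. ∫_0^4 f dx must equal u'(0) − u'(4) = 0. Indeed ∫_0^4 (3*cos(π*x/4)) dx = 0, so the data are compatible. The solution is then unique only up to an additive constant (fix it e.g. by requiring ∫_0^4 u dx = 0).


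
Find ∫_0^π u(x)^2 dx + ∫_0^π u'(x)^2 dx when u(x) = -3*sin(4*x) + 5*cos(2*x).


||u||_{H^1(0,π)}^2 = 139*π

u'(x) = -10*sin(2*x) - 12*cos(4*x).
Expand u² and (u')² and integrate term by term on (0, π), using: for integers n ≥ 1, ∫_0^π sin²(nx) dx = ∫_0^π cos²(nx) dx = π/2; for n ≠ n', ∫_0^π sin(nx)sin(n'x) dx = ∫_0^π cos(nx)cos(n'x) dx = 0; and by product-to-sum, ∫_0^π sin(nx)cos(n'x) dx = ½∫_0^π [sin((n+n')x) + sin((n−n')x)] dx, which is 0 when n+n' is even and 2n/(n²−n'²) when n+n' is odd (it need not vanish on (0, π)).
  u² squared terms: (-3)²·∫sin(4x)² dx = 9·π/2 = 9*π/2;  (5)²·∫cos(2x)² dx = 25·π/2 = 25*π/2.
  u² cross terms: 2·(-3)·(5)·∫sin(4x)·cos(2x) dx = -30·(0) = 0.
  So ∫_0^π u² dx = 9*π/2 + 25*π/2 + 0 = 17*π.
  (u')² squared terms: (-12)²·∫cos(4x)² dx = 144·π/2 = 72*π;  (-10)²·∫sin(2x)² dx = 100·π/2 = 50*π.
  (u')² cross terms: 2·(-12)·(-10)·∫cos(4x)·sin(2x) dx = 240·(0) = 0.
  So ∫_0^π (u')² dx = 72*π + 50*π + 0 = 122*π.
||u||_{H^1}^2 = (17*π) + (122*π) = 139*π.


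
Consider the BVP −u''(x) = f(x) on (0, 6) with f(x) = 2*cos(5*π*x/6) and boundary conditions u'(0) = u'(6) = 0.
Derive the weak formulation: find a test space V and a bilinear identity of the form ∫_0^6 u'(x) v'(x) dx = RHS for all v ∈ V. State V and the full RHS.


V = H^1(0, 6) (no boundary constraint on v; u is determined up to an additive constant); weak form: ∫_0^6 u'v' dx = ∫_0^6 (2*cos(5*π*x/6)) v dx for all v ∈ V.

Multiply both sides by a test function v and integrate from 0 to 6:
  ∫_0^6 −u''(x) v(x) dx = ∫_0^6 f(x) v(x) dx.
Integrate the LHS by parts once:
  ∫_0^6 −u'' v dx = −[u'(x) v(x)]_0^6 + ∫_0^6 u'(x) v'(x) dx.
Thus ∫_0^6 u'(x) v'(x) dx = ∫_0^6 f(x) v(x) dx + [u'(x) v(x)]_0^6.
Choose V so that boundary terms are either known or forced to vanish.
u has homogeneous Neumann: u'(0) = u'(6) = 0. So [u' v]_0^6 = 0·v(6) − 0·v(0) = 0 for any v; take V = H^1(0, 6).
Weak formulation: find u (satisfying any essential BC) such that ∫_0^6 u'(x) v'(x) dx = ∫_0^6 f v dx for all v ∈ V (homogeneous Neumann, so boundary terms vanish).
Substituting f(x) = 2*cos(5*π*x/6), the right-hand side is ∫_0^6 (2*cos(5*π*x/6)) v dx.
Compatibility check (pure Neumann): taking v ≡ 1 ∈ V gives 0 = ∫_0^6 f dx + (0) − (0), i.e. ∫_0^6 f dx must equal u'(0) − u'(6) = 0. Indeed ∫_0^6 (2*cos(5*π*x/6)) dx = 0, so the data are compatible. The solution is then unique only up to an additive constant (fix it e.g. by requiring ∫_0^6 u dx = 0).


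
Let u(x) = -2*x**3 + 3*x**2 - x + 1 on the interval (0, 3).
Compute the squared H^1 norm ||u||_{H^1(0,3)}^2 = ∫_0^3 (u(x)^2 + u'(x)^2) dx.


||u||_{H^1}^2 = 66543/70

The H^1 norm (squared) on an interval (0, L) is
  ||u||_{H^1}^2 = ∫_0^L u(x)^2 dx + ∫_0^L u'(x)^2 dx.
Compute u'(x) = -6*x**2 + 6*x - 1.
Then u(x)^2 = 4*x**6 - 12*x**5 + 13*x**4 - 10*x**3 + 7*x**2 - 2*x + 1 and u'(x)^2 = 36*x**4 - 72*x**3 + 48*x**2 - 12*x + 1.
Integrate each monomial from 0 to 3 using ∫_0^3 c·x^n dx = c·3^(n+1)/(n+1):
  ∫_0^3 u(x)^2 dx = ∫_0^3 (4*x^6 - 12*x^5 + 13*x^4 - 10*x^3 + 7*x^2 - 2*x + 1) dx. Term by term:
    ∫_0^3 4*x^6 dx = 8748/7;  ∫_0^3 -12*x^5 dx = -1458;  ∫_0^3 13*x^4 dx = 3159/5;
    ∫_0^3 -10*x^3 dx = -405/2;  ∫_0^3 7*x^2 dx = 63;  ∫_0^3 -2*x dx = -9;
    ∫_0^3 1 dx = 3.
  Sum: 8748/7 − 1458 + 3159/5 − 405/2 + 63 − 9 + 3 = 19461/70.
  ∫_0^3 u'(x)^2 dx = ∫_0^3 (36*x^4 - 72*x^3 + 48*x^2 - 12*x + 1) dx. Term by term:
    ∫_0^3 36*x^4 dx = 8748/5;  ∫_0^3 -72*x^3 dx = -1458;  ∫_0^3 48*x^2 dx = 432;
    ∫_0^3 -12*x dx = -54;  ∫_0^3 1 dx = 3.
  Sum: 8748/5 − 1458 + 432 − 54 + 3 = 3363/5.
Adding: ||u||_{H^1}^2 = 19461/70 + 3363/5 = 66543/70.


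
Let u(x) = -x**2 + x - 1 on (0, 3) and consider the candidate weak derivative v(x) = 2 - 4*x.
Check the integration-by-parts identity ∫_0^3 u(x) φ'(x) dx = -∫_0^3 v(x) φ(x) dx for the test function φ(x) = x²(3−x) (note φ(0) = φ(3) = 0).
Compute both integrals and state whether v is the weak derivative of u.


LHS = 351/20, RHS = 351/10. No, v is not the weak derivative of u.

u(x) = -x**2 + x - 1, classical derivative u'(x) = 1 - 2*x.
φ(x) = x²(3−x), so φ'(x) = 3*x*(2 - x).
Note φ(0) = φ(3) = 0, so the boundary term u·φ vanishes.
LHS = ∫_0^3 u(x) φ'(x) dx = ∫_0^3 (3*x^4 - 9*x^3 + 9*x^2 - 6*x) dx. Term by term:
  ∫_0^3 3*x^4 dx = 729/5;  ∫_0^3 -9*x^3 dx = -729/4;  ∫_0^3 9*x^2 dx = 81;
  ∫_0^3 -6*x dx = -27.
Sum: 729/5 − 729/4 + 81 − 27 = 351/20.
So LHS = 351/20.
∫_0^3 v(x) φ(x) dx = ∫_0^3 (4*x^4 - 14*x^3 + 6*x^2) dx. Term by term:
  ∫_0^3 4*x^4 dx = 972/5;  ∫_0^3 -14*x^3 dx = -567/2;  ∫_0^3 6*x^2 dx = 54.
Sum: 972/5 − 567/2 + 54 = -351/10.
So RHS = -∫_0^3 v(x) φ(x) dx = 351/10.
LHS − RHS = -351/20 ≠ 0, so the identity fails.
(For a valid weak derivative the identity must hold for EVERY test function, in particular this one. The failure shows v is NOT the weak derivative of u.)
Correct weak derivative would be u'(x) = 1 - 2*x.


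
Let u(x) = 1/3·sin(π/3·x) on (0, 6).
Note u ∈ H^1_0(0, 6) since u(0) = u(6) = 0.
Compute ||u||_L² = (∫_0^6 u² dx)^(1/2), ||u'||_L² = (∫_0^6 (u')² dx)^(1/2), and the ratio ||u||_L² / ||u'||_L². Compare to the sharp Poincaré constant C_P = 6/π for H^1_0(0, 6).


||u||_L² / ||u'||_L² = 3/π < C_P = 6/π.

u(x) = 1/3·sin(π/3·x), so u'(x) = π*cos(π*x/3)/9.
Writing u(x) = A·sin(kπx/L) with A = 1/3 and k = 2, use ∫_0^L sin²(kπx/L) dx = L/2 and ∫_0^L cos²(kπx/L) dx = L/2.
u² = 1/9·sin²(π/3·x) and (u')² = π^2/81·cos²(π/3·x), and each of sin², cos² integrates to L/2 = 3 over (0, 6).
∫_0^6 u² dx = 1/3, so ||u||_L² = sqrt(3)/3.
∫_0^6 (u')² dx = π^2/27, so ||u'||_L² = sqrt(3)*π/9.
Ratio ||u||_L² / ||u'||_L² = 3/π.
Sharp Poincaré constant on H^1_0(0, 6) is C_P = L/π = 6/π, achieved by sin(π/6·x).
This is the k = 2 harmonic; the ratio L/(kπ) is strictly less than C_P = L/π, consistent with the sharp inequality ||u||_L² ≤ C_P ||u'||_L².


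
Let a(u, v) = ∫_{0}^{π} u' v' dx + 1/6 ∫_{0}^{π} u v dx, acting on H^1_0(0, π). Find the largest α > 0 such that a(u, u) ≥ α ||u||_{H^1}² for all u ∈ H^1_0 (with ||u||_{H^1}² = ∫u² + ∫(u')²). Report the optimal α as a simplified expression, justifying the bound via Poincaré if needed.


α = 7/12

Coercivity of a(·,·) on H^1_0(0, π) means a(u, u) ≥ α ||u||_{H^1}² for every u ∈ H^1_0.
The interval has length L = π, and Poincaré/coercivity depend only on L. Here a(u, u) = ∫(u')² + (1/6)·∫u².
Here 0 < c = 1/6 < 1. The condition a(u,u) ≥ α||u||_{H^1}² reads (1−α)∫(u')² ≥ (α−c)∫u². Any admissible α is ≤ 1 (rapidly oscillating u have ∫u²/∫(u')² → 0), and α = 1 would force 0 ≥ (1−c)∫u², impossible since c < 1; so 1−α > 0. By the sharp Poincaré inequality on H^1_0 of an interval of length L, ∫(u')² ≥ (π/L)²∫u² with equality for the first sine mode sin(π(x−x₀)/L) (x₀ the left endpoint), so the inequality holds for all u iff (1−α)(π/L)² ≥ α − c, i.e. α ≤ ((π/L)² + c)/((π/L)² + 1) = (1 + c(L/π)²)/(1 + (L/π)²). With (π/L)² = 1 and c = 1/6, the largest admissible constant is α = ((π/L)² + c)/((π/L)² + 1).
Simplifying, α = 7/12.


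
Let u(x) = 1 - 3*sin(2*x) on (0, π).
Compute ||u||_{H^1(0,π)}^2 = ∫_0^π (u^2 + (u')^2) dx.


||u||_{H^1(0,π)}^2 = 47*π/2

u'(x) = -6*cos(2*x).
Expand u² and (u')² and integrate term by term on (0, π), using: for integers n ≥ 1, ∫_0^π sin²(nx) dx = ∫_0^π cos²(nx) dx = π/2; for n ≠ n', ∫_0^π sin(nx)sin(n'x) dx = ∫_0^π cos(nx)cos(n'x) dx = 0; and by product-to-sum, ∫_0^π sin(nx)cos(n'x) dx = ½∫_0^π [sin((n+n')x) + sin((n−n')x)] dx, which is 0 when n+n' is even and 2n/(n²−n'²) when n+n' is odd (it need not vanish on (0, π)). For the constant mode: ∫_0^π 1 dx = π, ∫_0^π cos(nx) dx = 0, ∫_0^π sin(nx) dx = (1−(−1)^n)/n.
  u² squared terms: (1)²·∫1 dx = 1·π = π;  (-3)²·∫sin(2x)² dx = 9·π/2 = 9*π/2.
  u² cross terms: 2·(1)·(-3)·∫1·sin(2x) dx = -6·(0) = 0.
  So ∫_0^π u² dx = π + 9*π/2 + 0 = 11*π/2.
  (u')² squared terms: (-6)²·∫cos(2x)² dx = 36·π/2 = 18*π.
  So ∫_0^π (u')² dx = 18*π.
||u||_{H^1}^2 = (11*π/2) + (18*π) = 47*π/2.


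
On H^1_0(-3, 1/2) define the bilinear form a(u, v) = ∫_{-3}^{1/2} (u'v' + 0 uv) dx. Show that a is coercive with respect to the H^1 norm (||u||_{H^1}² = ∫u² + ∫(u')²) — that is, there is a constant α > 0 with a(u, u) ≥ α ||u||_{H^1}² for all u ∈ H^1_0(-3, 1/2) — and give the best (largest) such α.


α = 4*π^2/(4*π^2 + 49)

Coercivity of a(·,·) on H^1_0(-3, 1/2) means a(u, u) ≥ α ||u||_{H^1}² for every u ∈ H^1_0.
The interval has length L = 7/2, and Poincaré/coercivity depend only on L. Here a(u, u) = ∫(u')² + (0)·∫u².
Here c = 0, so a(u,u) = ∫(u')² alone. The condition a(u,u) ≥ α||u||_{H^1}² reads (1−α)∫(u')² ≥ (α−c)∫u². Any admissible α is ≤ 1 (rapidly oscillating u have ∫u²/∫(u')² → 0), and α = 1 would force 0 ≥ (1−c)∫u², impossible since c < 1; so 1−α > 0. By the sharp Poincaré inequality on H^1_0 of an interval of length L, ∫(u')² ≥ (π/L)²∫u² with equality for the first sine mode sin(π(x−x₀)/L) (x₀ the left endpoint), so the inequality holds for all u iff (1−α)(π/L)² ≥ α − c, i.e. α ≤ ((π/L)² + c)/((π/L)² + 1) = (1 + c(L/π)²)/(1 + (L/π)²). (Direct route, valid since c ≤ 0: Poincaré gives c∫u² ≥ c(L/π)²∫(u')², so a(u,u) ≥ (1 + c(L/π)²)∫(u')², while ||u||_{H^1}² ≤ (1 + (L/π)²)∫(u')²; dividing yields the same α.) With (π/L)² = 4*π^2/49 and c = 0, the largest admissible constant is α = ((π/L)² + c)/((π/L)² + 1).
Simplifying, α = 4*π^2/(4*π^2 + 49).


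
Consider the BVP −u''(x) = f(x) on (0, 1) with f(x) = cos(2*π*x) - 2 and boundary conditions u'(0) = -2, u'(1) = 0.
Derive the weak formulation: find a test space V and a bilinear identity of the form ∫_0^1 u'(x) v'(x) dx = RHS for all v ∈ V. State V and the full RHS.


V = H^1(0, 1) (v unrestricted at boundary; u is determined up to an additive constant); weak form: ∫_0^1 u'v' dx = ∫_0^1 (cos(2*π*x) - 2) v dx + 2·v(0) for all v ∈ V.

Multiply both sides by a test function v and integrate from 0 to 1:
  ∫_0^1 −u''(x) v(x) dx = ∫_0^1 f(x) v(x) dx.
Integrate the LHS by parts once:
  ∫_0^1 −u'' v dx = −[u'(x) v(x)]_0^1 + ∫_0^1 u'(x) v'(x) dx.
Thus ∫_0^1 u'(x) v'(x) dx = ∫_0^1 f(x) v(x) dx + [u'(x) v(x)]_0^1.
Choose V so that boundary terms are either known or forced to vanish.
u has inhomogeneous Neumann u'(0) = -2, u'(1) = 0. [u' v]_0^1 = (0)·v(1) − (-2)·v(0) = 2·v(0). Take V = H^1(0, 1); boundary term becomes part of RHS.
Weak formulation: find u (satisfying any essential BC) such that ∫_0^1 u'(x) v'(x) dx = ∫_0^1 f v dx + 2·v(0) for all v ∈ V (Neumann data are natural BCs: they enter the RHS as boundary terms).
Substituting f(x) = cos(2*π*x) - 2, the right-hand side is ∫_0^1 (cos(2*π*x) - 2) v dx + 2·v(0).
Compatibility check (pure Neumann): taking v ≡ 1 ∈ V gives 0 = ∫_0^1 f dx + (0) − (-2), i.e. ∫_0^1 f dx must equal u'(0) − u'(1) = -2. Indeed ∫_0^1 (cos(2*π*x) - 2) dx = -2, so the data are compatible. The solution is then unique only up to an additive constant (fix it e.g. by requiring ∫_0^1 u dx = 0).


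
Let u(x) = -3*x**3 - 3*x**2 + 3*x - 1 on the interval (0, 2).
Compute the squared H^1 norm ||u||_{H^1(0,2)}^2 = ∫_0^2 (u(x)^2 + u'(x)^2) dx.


||u||_{H^1}^2 = 39528/35

The H^1 norm (squared) on an interval (0, L) is
  ||u||_{H^1}^2 = ∫_0^L u(x)^2 dx + ∫_0^L u'(x)^2 dx.
Compute u'(x) = -9*x**2 - 6*x + 3.
Then u(x)^2 = 9*x**6 + 18*x**5 - 9*x**4 - 12*x**3 + 15*x**2 - 6*x + 1 and u'(x)^2 = 81*x**4 + 108*x**3 - 18*x**2 - 36*x + 9.
Integrate each monomial from 0 to 2 using ∫_0^2 c·x^n dx = c·2^(n+1)/(n+1):
  ∫_0^2 u(x)^2 dx = ∫_0^2 (9*x^6 + 18*x^5 - 9*x^4 - 12*x^3 + 15*x^2 - 6*x + 1) dx. Term by term:
    ∫_0^2 9*x^6 dx = 1152/7;  ∫_0^2 18*x^5 dx = 192;  ∫_0^2 -9*x^4 dx = -288/5;
    ∫_0^2 -12*x^3 dx = -48;  ∫_0^2 15*x^2 dx = 40;  ∫_0^2 -6*x dx = -12;
    ∫_0^2 1 dx = 2.
  Sum: 1152/7 + 192 − 288/5 − 48 + 40 − 12 + 2 = 9834/35.
  ∫_0^2 u'(x)^2 dx = ∫_0^2 (81*x^4 + 108*x^3 - 18*x^2 - 36*x + 9) dx. Term by term:
    ∫_0^2 81*x^4 dx = 2592/5;  ∫_0^2 108*x^3 dx = 432;  ∫_0^2 -18*x^2 dx = -48;
    ∫_0^2 -36*x dx = -72;  ∫_0^2 9 dx = 18.
  Sum: 2592/5 + 432 − 48 − 72 + 18 = 4242/5.
Adding: ||u||_{H^1}^2 = 9834/35 + 4242/5 = 39528/35.


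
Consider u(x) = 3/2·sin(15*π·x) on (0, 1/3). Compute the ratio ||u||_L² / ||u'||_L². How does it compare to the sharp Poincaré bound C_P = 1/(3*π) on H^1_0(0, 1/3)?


||u||_L² / ||u'||_L² = 1/(15*π) < C_P = 1/(3*π).

u(x) = 3/2·sin(15*π·x), so u'(x) = 45*π*cos(15*π*x)/2.
Writing u(x) = A·sin(kπx/L) with A = 3/2 and k = 5, use ∫_0^L sin²(kπx/L) dx = L/2 and ∫_0^L cos²(kπx/L) dx = L/2.
u² = 9/4·sin²(15*π·x) and (u')² = 2025*π^2/4·cos²(15*π·x), and each of sin², cos² integrates to L/2 = 1/6 over (0, 1/3).
∫_0^1/3 u² dx = 3/8, so ||u||_L² = sqrt(6)/4.
∫_0^1/3 (u')² dx = 675*π^2/8, so ||u'||_L² = 15*sqrt(6)*π/4.
Ratio ||u||_L² / ||u'||_L² = 1/(15*π).
Sharp Poincaré constant on H^1_0(0, 1/3) is C_P = L/π = 1/(3*π), achieved by sin(3*π·x).
This is the k = 5 harmonic; the ratio L/(kπ) is strictly less than C_P = L/π, consistent with the sharp inequality ||u||_L² ≤ C_P ||u'||_L².


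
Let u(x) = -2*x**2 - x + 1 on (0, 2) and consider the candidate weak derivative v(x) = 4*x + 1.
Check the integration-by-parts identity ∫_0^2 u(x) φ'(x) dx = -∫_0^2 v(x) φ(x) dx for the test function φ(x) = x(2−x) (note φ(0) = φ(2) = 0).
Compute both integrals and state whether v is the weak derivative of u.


LHS = 20/3, RHS = -20/3. No, v is not the weak derivative of u.

u(x) = -2*x**2 - x + 1, classical derivative u'(x) = -4*x - 1.
φ(x) = x(2−x), so φ'(x) = 2 - 2*x.
Note φ(0) = φ(2) = 0, so the boundary term u·φ vanishes.
LHS = ∫_0^2 u(x) φ'(x) dx = ∫_0^2 (4*x^3 - 2*x^2 - 4*x + 2) dx. Term by term:
  ∫_0^2 4*x^3 dx = 16;  ∫_0^2 -2*x^2 dx = -16/3;  ∫_0^2 -4*x dx = -8;
  ∫_0^2 2 dx = 4.
Sum: 16 − 16/3 − 8 + 4 = 20/3.
So LHS = 20/3.
∫_0^2 v(x) φ(x) dx = ∫_0^2 (-4*x^3 + 7*x^2 + 2*x) dx. Term by term:
  ∫_0^2 -4*x^3 dx = -16;  ∫_0^2 7*x^2 dx = 56/3;  ∫_0^2 2*x dx = 4.
Sum: -16 + 56/3 + 4 = 20/3.
So RHS = -∫_0^2 v(x) φ(x) dx = -20/3.
LHS − RHS = 40/3 ≠ 0, so the identity fails.
(For a valid weak derivative the identity must hold for EVERY test function, in particular this one. The failure shows v is NOT the weak derivative of u.)
Correct weak derivative would be u'(x) = -4*x - 1.


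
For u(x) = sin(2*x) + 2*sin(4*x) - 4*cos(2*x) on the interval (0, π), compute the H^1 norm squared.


||u||_{H^1(0,π)}^2 = 153*π/2

u'(x) = 8*sin(2*x) + 2*cos(2*x) + 8*cos(4*x).
Expand u² and (u')² and integrate term by term on (0, π), using: for integers n ≥ 1, ∫_0^π sin²(nx) dx = ∫_0^π cos²(nx) dx = π/2; for n ≠ n', ∫_0^π sin(nx)sin(n'x) dx = ∫_0^π cos(nx)cos(n'x) dx = 0; and by product-to-sum, ∫_0^π sin(nx)cos(n'x) dx = ½∫_0^π [sin((n+n')x) + sin((n−n')x)] dx, which is 0 when n+n' is even and 2n/(n²−n'²) when n+n' is odd (it need not vanish on (0, π)).
  u² squared terms: (-4)²·∫cos(2x)² dx = 16·π/2 = 8*π;  (2)²·∫sin(4x)² dx = 4·π/2 = 2*π;  (1)²·∫sin(2x)² dx = 1·π/2 = π/2.
  u² cross terms: 2·(-4)·(2)·∫cos(2x)·sin(4x) dx = -16·(0) = 0;  2·(-4)·(1)·∫cos(2x)·sin(2x) dx = -8·(0) = 0;  2·(2)·(1)·∫sin(4x)·sin(2x) dx = 4·(0) = 0.
  So ∫_0^π u² dx = 8*π + 2*π + π/2 + 0 + 0 + 0 = 21*π/2.
  (u')² squared terms: (2)²·∫cos(2x)² dx = 4·π/2 = 2*π;  (8)²·∫cos(4x)² dx = 64·π/2 = 32*π;  (8)²·∫sin(2x)² dx = 64·π/2 = 32*π.
  (u')² cross terms: 2·(2)·(8)·∫cos(2x)·cos(4x) dx = 32·(0) = 0;  2·(2)·(8)·∫cos(2x)·sin(2x) dx = 32·(0) = 0;  2·(8)·(8)·∫cos(4x)·sin(2x) dx = 128·(0) = 0.
  So ∫_0^π (u')² dx = 2*π + 32*π + 32*π + 0 + 0 + 0 = 66*π.
||u||_{H^1}^2 = (21*π/2) + (66*π) = 153*π/2.


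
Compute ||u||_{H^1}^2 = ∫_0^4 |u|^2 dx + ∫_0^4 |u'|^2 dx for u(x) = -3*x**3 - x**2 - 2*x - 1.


||u||_{H^1}^2 = 5087636/105

The H^1 norm (squared) on an interval (0, L) is
  ||u||_{H^1}^2 = ∫_0^L u(x)^2 dx + ∫_0^L u'(x)^2 dx.
Compute u'(x) = -9*x**2 - 2*x - 2.
Then u(x)^2 = 9*x**6 + 6*x**5 + 13*x**4 + 10*x**3 + 6*x**2 + 4*x + 1 and u'(x)^2 = 81*x**4 + 36*x**3 + 40*x**2 + 8*x + 4.
Integrate each monomial from 0 to 4 using ∫_0^4 c·x^n dx = c·4^(n+1)/(n+1):
  ∫_0^4 u(x)^2 dx = ∫_0^4 (9*x^6 + 6*x^5 + 13*x^4 + 10*x^3 + 6*x^2 + 4*x + 1) dx. Term by term:
    ∫_0^4 9*x^6 dx = 147456/7;  ∫_0^4 6*x^5 dx = 4096;  ∫_0^4 13*x^4 dx = 13312/5;
    ∫_0^4 10*x^3 dx = 640;  ∫_0^4 6*x^2 dx = 128;  ∫_0^4 4*x dx = 32;
    ∫_0^4 1 dx = 4.
  Sum: 147456/7 + 4096 + 13312/5 + 640 + 128 + 32 + 4 = 1001964/35.
  ∫_0^4 u'(x)^2 dx = ∫_0^4 (81*x^4 + 36*x^3 + 40*x^2 + 8*x + 4) dx. Term by term:
    ∫_0^4 81*x^4 dx = 82944/5;  ∫_0^4 36*x^3 dx = 2304;  ∫_0^4 40*x^2 dx = 2560/3;
    ∫_0^4 8*x dx = 64;  ∫_0^4 4 dx = 16.
  Sum: 82944/5 + 2304 + 2560/3 + 64 + 16 = 297392/15.
Adding: ||u||_{H^1}^2 = 1001964/35 + 297392/15 = 5087636/105.


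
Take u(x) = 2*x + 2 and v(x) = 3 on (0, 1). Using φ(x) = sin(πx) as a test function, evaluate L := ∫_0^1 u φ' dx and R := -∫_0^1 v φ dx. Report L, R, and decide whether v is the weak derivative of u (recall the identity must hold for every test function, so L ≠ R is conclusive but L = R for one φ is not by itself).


LHS = -4/π, RHS = -6/π. No, v is not the weak derivative of u.

u(x) = 2*x + 2, classical derivative u'(x) = 2.
φ(x) = sin(πx), so φ'(x) = π*cos(π*x).
Note φ(0) = φ(1) = 0, so the boundary term u·φ vanishes.
LHS = ∫_0^1 u(x) φ'(x) dx = ∫_0^1 (2*π*x*cos(π*x) + 2*π*cos(π*x)) dx. Term by term:
  ∫_0^1 2*π*cos(π*x) dx = 0;  ∫_0^1 2*π*x*cos(π*x) dx = -4/π.
Sum: 0 − 4/π = -4/π.
So LHS = -4/π.
∫_0^1 v(x) φ(x) dx = ∫_0^1 (3*sin(π*x)) dx. Term by term:
  ∫_0^1 3*sin(π*x) dx = 6/π.
So RHS = -∫_0^1 v(x) φ(x) dx = -6/π.
LHS − RHS = 2/π ≠ 0, so the identity fails.
(For a valid weak derivative the identity must hold for EVERY test function, in particular this one. The failure shows v is NOT the weak derivative of u.)
Correct weak derivative would be u'(x) = 2.
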